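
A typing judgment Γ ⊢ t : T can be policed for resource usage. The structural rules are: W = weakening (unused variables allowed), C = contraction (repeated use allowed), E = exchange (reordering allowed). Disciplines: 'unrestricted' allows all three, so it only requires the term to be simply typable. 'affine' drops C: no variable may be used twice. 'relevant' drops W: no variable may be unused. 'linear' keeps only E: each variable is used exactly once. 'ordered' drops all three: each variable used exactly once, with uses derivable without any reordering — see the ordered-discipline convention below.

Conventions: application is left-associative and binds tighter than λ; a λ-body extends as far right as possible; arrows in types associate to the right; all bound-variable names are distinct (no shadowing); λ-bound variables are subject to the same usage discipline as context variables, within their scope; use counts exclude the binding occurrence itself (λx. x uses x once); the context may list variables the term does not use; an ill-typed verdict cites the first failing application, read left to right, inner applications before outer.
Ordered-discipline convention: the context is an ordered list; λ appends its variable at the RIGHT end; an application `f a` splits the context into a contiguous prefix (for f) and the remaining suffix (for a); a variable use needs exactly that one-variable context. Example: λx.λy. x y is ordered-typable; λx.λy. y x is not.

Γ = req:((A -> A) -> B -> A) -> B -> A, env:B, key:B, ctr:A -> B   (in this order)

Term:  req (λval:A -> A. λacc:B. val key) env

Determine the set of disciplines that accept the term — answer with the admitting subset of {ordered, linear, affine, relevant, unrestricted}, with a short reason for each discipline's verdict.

admitting disciplines: none
usage: req: 1×; env: 1×; key: 1×; ctr: 0×; val (λ-bound): 1×; acc (λ-bound): 0×
left-to-right use order: req, val, key, env
typing: ill-typed: an argument B mismatches the expected A
ordered: ✗, the type mismatch rejects it
linear: ✗, not simply typable
affine: ✗, fails simple typing
relevant: ✗, a type mismatch blocks all five
unrestricted: ✗, the type mismatch rejects it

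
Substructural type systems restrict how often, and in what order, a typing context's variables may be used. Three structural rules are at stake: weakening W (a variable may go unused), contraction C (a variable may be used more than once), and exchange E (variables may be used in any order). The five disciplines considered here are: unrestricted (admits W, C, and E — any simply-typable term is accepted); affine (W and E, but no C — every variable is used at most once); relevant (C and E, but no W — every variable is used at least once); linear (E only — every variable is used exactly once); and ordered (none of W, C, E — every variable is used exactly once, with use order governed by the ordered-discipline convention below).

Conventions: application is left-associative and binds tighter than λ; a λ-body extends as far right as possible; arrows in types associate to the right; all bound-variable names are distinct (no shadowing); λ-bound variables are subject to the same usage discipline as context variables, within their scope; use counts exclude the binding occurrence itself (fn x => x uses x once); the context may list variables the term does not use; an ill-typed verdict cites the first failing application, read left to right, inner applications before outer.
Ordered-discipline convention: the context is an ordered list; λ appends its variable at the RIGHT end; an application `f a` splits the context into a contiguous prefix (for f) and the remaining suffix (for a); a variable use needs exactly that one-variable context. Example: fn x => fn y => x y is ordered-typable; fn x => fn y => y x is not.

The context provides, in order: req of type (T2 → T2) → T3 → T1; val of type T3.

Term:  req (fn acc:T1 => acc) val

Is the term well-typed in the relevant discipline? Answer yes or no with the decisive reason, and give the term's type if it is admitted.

no — fails simple typing
variable uses: req: 1×; val: 1×; acc (λ-bound): 1×
use order (left to right): req, acc, val
typing: ill-typed: an argument T1 → T1 mismatches the expected T2 → T2
across the five disciplines: ordered ✗ · linear ✗ · affine ✗ · relevant ✗ · unrestricted ✗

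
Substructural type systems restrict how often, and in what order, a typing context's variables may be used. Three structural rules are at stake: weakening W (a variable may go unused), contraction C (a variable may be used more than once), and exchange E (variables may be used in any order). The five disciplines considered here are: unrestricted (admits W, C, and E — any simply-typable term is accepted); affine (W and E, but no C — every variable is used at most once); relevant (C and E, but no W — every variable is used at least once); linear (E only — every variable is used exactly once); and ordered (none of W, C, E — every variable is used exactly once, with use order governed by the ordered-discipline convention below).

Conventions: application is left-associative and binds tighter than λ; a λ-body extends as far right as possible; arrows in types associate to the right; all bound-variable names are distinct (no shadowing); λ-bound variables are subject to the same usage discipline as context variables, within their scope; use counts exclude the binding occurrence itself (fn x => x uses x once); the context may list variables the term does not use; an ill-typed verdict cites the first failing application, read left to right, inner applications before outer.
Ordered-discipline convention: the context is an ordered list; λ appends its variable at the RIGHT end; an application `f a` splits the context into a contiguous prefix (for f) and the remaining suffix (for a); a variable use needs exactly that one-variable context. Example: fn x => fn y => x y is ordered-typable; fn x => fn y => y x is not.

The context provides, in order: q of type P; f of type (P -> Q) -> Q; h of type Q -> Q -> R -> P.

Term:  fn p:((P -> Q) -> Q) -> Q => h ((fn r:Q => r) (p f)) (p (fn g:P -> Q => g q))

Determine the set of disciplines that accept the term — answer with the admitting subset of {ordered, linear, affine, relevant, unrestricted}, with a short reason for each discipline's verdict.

admitted by: relevant, unrestricted
use counts: q ×1; f ×1; h ×1; p [bound] ×2; r [bound] ×1; g [bound] ×1
order of uses: h, r, p, f, p, g, q
typing: the term checks, with type (((P -> Q) -> Q) -> Q) -> R -> P
ordered ✗ (p ×2 used more than once (contraction))
linear ✗ (p ×2 used more than once (contraction))
affine ✗ (p ×2 used more than once (contraction))
relevant ✓ (q, f, h, p, r, g: all used, weakening unneeded)
unrestricted ✓ (well-typed at (((P -> Q) -> Q) -> Q) -> R -> P; no restrictions here)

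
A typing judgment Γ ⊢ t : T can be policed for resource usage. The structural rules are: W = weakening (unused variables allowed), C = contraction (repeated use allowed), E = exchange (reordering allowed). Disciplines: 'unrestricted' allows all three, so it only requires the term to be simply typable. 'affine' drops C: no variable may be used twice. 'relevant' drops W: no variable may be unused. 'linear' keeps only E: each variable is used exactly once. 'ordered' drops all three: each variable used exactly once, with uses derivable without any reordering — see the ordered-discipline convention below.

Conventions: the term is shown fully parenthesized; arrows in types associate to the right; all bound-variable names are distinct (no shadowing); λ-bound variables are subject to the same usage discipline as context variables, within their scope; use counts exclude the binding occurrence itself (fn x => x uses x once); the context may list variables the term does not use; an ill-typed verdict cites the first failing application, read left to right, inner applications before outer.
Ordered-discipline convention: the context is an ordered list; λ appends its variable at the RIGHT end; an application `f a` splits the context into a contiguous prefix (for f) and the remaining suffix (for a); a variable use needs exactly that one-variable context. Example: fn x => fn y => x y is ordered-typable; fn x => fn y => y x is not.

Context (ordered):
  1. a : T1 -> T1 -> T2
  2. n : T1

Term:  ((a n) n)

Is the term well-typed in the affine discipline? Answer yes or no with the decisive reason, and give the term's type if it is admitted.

no — n ×2 used more than once (contraction)
usage: a: 1×; n: 2×
order of uses: a, n, n
typing: ✓ — T2
per-discipline verdicts: ordered ✗; linear ✗; affine ✗; relevant ✓; unrestricted ✓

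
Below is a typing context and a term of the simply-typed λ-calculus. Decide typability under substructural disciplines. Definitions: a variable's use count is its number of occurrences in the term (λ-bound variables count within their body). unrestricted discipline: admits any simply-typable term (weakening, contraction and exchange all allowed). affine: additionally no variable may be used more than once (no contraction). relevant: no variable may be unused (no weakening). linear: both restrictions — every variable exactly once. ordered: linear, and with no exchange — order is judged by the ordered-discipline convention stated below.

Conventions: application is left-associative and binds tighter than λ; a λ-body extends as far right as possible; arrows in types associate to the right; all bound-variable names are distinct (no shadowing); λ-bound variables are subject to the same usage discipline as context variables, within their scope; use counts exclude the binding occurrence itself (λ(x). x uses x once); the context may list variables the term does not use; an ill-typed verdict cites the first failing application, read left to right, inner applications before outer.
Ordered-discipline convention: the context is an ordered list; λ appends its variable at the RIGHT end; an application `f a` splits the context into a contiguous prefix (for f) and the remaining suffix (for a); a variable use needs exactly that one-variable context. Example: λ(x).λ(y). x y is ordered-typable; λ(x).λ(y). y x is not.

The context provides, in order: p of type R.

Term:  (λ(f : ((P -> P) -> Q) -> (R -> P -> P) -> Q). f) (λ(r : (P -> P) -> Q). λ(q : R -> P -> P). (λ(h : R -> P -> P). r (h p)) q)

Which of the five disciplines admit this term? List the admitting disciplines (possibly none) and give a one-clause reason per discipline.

accepted by: linear, affine, relevant, unrestricted
use counts: p: 1; f (bound): 1; r (bound): 1; q (bound): 1; h (bound): 1
uses in reading order: f, r, h, p, q
typing: well-typed — term : ((P -> P) -> Q) -> (R -> P -> P) -> Q
ordered: ✗, needs exchange: uses follow f, r, h, p, q
linear: ✓, p, f, r, q, h: one use apiece
affine: ✓, at most one use each (p, f, r, q, h)
relevant: ✓, p, f, r, q, h: all used, weakening unneeded
unrestricted: ✓, type-checks (((P -> P) -> Q) -> (R -> P -> P) -> Q) and nothing is barred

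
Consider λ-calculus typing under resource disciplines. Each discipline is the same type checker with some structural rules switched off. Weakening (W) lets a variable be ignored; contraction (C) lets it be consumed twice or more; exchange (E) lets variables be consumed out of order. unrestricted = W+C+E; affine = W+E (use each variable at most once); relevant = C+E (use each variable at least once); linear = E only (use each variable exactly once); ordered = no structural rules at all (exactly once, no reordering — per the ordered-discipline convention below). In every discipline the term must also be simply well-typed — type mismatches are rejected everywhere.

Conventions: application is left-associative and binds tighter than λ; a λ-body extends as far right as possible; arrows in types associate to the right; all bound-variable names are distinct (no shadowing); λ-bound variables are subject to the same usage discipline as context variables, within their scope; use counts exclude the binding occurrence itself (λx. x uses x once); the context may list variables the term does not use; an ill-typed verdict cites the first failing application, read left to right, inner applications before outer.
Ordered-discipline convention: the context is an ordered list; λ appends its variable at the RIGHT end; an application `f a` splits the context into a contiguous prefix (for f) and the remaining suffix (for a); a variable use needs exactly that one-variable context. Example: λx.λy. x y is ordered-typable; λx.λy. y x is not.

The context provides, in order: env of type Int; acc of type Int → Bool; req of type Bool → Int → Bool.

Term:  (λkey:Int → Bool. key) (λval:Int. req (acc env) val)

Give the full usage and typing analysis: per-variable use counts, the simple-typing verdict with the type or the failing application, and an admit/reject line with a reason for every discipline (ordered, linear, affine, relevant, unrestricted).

usage: env=1; acc=1; req=1; key (bound)=1; val (bound)=1
order of uses: key, req, acc, env, val
typing: well-typed — term : Int → Bool
ordered ✗ (use order key, req, acc, env, val needs exchange)
linear ✓ (single use per variable (env, acc, req, key, val))
affine ✓ (none of env, acc, req, key, val used more than once)
relevant ✓ (none of env, acc, req, key, val goes unused)
unrestricted ✓ (type-checks (Int → Bool) and nothing is barred)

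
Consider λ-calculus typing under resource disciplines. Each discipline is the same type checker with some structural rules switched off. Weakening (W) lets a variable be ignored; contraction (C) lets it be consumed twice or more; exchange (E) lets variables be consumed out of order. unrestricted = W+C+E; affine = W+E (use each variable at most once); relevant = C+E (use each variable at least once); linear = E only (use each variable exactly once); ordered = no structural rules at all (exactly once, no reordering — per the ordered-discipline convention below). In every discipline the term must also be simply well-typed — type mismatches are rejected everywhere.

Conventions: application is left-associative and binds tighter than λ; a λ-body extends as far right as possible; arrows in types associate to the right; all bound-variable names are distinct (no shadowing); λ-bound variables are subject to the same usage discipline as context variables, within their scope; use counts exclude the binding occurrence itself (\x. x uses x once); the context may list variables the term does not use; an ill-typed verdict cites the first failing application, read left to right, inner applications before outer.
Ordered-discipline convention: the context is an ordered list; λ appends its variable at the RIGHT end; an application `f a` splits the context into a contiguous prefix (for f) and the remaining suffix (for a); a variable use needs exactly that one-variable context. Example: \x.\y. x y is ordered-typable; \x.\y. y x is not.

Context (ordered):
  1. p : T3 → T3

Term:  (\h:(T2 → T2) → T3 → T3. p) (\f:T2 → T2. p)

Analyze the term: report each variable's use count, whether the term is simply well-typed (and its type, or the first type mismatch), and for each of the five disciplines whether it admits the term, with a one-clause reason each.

counts: p: 2×, h (bound): 0×, f (bound): 0×
left-to-right use order: p, p
typing: well-typed — term : T3 → T3
ordered: ✗, needs contraction — p ×2; h, f never used (weakening)
linear: ✗, needs contraction — p ×2; h, f never used (weakening)
affine: ✗, needs contraction — p ×2
relevant: ✗, h, f never used (weakening)
unrestricted: ✓, well-typed at T3 → T3; no restrictions here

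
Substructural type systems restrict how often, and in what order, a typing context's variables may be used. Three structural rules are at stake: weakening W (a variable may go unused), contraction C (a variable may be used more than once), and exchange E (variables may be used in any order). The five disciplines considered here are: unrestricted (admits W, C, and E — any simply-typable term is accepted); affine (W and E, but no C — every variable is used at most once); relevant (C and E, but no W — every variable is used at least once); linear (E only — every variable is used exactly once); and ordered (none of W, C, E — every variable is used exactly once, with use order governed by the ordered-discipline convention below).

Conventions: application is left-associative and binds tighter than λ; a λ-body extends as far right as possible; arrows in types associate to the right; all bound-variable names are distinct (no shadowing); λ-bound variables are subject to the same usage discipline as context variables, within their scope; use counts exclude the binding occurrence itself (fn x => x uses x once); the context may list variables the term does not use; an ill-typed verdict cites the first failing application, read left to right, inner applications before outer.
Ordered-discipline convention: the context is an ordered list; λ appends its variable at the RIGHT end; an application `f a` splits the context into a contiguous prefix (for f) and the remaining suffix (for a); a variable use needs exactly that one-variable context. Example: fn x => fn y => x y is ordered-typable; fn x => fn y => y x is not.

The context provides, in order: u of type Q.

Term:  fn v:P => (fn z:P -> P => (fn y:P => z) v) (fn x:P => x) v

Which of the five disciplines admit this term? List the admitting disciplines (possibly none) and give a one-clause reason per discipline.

admitting disciplines: unrestricted
variable uses: u=0; v [bound]=2; z [bound]=1; y [bound]=0; x [bound]=1
use order (left to right): z, v, x, v
typing: the term checks, with type P -> P
ordered ✗ (uses contraction: v ×2; u, y never used (weakening))
linear ✗ (uses contraction: v ×2; u, y never used (weakening))
affine ✗ (uses contraction: v ×2)
relevant ✗ (u, y never used (weakening))
unrestricted ✓ (type-checks (P -> P) and nothing is barred)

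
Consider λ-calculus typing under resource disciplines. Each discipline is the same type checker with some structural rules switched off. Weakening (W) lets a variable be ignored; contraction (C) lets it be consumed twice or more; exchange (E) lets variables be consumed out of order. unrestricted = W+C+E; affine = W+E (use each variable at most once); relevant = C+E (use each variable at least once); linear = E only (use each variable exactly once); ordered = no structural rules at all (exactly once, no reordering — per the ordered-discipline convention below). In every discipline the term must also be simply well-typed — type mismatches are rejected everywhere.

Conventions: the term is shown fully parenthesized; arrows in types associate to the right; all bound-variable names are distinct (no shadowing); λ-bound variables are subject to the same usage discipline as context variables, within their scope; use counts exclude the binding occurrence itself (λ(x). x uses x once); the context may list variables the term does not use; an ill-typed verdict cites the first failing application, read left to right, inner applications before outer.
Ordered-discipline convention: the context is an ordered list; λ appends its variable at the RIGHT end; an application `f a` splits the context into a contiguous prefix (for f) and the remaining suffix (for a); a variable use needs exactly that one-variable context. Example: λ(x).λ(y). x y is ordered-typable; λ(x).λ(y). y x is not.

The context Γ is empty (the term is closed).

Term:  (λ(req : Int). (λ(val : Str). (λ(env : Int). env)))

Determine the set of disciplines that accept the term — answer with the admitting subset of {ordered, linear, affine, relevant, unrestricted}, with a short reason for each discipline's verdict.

admitted by: affine, unrestricted
counts: req [bound] ×0; val [bound] ×0; env [bound] ×1
uses in reading order: env
typing: ✓ — Int -> Str -> Int -> Int
ordered: ✗, needs weakening: req, val unused
linear: ✗, needs weakening: req, val unused
affine: ✓, none of req, val, env used more than once
relevant: ✗, needs weakening: req, val unused
unrestricted: ✓, simply typable at Int -> Str -> Int -> Int; W, C, E all held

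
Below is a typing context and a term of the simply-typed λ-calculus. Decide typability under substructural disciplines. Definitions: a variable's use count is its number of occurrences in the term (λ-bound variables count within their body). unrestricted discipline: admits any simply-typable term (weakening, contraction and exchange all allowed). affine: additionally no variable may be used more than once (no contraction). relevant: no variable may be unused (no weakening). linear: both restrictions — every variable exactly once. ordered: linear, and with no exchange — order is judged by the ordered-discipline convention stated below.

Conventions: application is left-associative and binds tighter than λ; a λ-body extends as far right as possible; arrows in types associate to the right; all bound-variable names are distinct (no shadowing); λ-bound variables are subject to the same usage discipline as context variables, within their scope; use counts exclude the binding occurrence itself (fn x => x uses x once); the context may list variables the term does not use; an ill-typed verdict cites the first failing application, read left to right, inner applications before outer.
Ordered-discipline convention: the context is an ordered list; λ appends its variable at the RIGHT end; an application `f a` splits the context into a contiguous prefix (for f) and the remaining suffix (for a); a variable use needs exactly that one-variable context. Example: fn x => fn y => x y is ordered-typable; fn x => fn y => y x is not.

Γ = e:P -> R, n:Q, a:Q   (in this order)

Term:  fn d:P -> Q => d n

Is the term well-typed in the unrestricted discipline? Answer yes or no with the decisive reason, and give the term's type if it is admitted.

no — the type mismatch rejects it
counts: e ×0, n ×1, a ×0, d [bound] ×1
left-to-right use order: d, n
typing: ill-typed: a function awaiting P gets Q
summary: ordered ✗, linear ✗, affine ✗, relevant ✗, unrestricted ✗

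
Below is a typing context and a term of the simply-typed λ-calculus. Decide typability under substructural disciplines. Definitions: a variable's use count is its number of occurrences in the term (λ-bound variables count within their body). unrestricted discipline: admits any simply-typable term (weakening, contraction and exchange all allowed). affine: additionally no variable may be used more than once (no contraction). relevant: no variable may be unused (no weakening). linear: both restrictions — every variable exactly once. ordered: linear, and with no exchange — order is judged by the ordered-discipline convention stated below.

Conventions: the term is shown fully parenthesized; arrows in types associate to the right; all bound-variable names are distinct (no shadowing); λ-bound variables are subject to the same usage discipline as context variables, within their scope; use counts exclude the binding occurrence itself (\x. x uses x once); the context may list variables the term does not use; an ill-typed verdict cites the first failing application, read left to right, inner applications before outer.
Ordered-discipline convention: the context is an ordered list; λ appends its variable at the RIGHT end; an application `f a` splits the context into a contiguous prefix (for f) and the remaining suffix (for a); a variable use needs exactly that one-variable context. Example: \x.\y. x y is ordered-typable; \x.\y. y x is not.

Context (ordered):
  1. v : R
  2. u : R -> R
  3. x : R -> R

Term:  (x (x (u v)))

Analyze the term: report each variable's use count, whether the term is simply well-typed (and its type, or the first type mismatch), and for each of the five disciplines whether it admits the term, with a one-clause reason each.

usage: v ×1, u ×1, x ×2
order of uses: x, x, u, v
typing: well-typed — term : R
ordered: ✗ — needs contraction — x ×2
linear: ✗ — needs contraction — x ×2
affine: ✗ — needs contraction — x ×2
relevant: ✓ — none of v, u, x goes unused
unrestricted: ✓ — type-checks (R) and nothing is barred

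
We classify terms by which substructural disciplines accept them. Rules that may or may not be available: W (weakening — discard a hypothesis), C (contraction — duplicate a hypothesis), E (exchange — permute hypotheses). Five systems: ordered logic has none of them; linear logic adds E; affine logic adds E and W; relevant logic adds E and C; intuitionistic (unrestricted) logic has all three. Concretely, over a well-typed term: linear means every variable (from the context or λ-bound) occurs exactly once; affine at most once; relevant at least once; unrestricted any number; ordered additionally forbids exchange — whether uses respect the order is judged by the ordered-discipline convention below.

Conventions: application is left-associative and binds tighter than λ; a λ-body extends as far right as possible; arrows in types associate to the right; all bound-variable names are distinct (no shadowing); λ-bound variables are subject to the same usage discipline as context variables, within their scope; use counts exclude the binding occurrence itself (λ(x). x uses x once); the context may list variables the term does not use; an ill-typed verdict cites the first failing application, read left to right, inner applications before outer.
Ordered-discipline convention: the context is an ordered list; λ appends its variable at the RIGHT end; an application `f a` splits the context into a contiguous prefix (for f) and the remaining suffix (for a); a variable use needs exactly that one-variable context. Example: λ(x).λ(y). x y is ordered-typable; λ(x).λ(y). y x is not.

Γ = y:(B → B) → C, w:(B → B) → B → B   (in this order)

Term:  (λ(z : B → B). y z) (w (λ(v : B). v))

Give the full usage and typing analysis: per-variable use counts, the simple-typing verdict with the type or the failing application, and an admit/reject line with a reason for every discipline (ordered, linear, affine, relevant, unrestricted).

counts: y=1; w=1; z [bound]=1; v [bound]=1
uses in reading order: y, z, w, v
typing: well-typed at C
ordered: ✓ — y, w, z, v once each; derivable with no W/C/E
linear: ✓ — single use per variable (y, w, z, v)
affine: ✓ — none of y, w, z, v used more than once
relevant: ✓ — every one of y, w, z, v appears
unrestricted: ✓ — type-checks (C) and nothing is barred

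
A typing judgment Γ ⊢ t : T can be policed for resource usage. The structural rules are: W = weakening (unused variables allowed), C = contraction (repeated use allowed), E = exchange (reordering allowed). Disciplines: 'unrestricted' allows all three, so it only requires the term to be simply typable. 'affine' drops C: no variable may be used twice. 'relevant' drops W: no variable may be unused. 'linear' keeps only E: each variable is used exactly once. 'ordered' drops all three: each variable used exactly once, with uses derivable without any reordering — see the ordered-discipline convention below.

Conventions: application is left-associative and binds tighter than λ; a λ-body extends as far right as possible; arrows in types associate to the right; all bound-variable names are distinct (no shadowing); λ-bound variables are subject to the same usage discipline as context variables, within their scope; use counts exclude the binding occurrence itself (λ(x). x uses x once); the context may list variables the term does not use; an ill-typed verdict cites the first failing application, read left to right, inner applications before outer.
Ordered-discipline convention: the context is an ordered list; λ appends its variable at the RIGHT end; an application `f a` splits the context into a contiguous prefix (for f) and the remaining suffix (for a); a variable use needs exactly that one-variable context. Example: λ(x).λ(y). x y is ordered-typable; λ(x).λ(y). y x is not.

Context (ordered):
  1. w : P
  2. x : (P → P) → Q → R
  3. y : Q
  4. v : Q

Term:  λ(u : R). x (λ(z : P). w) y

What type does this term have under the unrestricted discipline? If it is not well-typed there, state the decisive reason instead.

term : R → R
use counts: w ×1; x ×1; y ×1; v ×0; u (bound) ×0; z (bound) ×0
use order (left to right): x, w, y
typing: well-typed — term : R → R
all disciplines: ordered ✗ · linear ✗ · affine ✓ · relevant ✗ · unrestricted ✓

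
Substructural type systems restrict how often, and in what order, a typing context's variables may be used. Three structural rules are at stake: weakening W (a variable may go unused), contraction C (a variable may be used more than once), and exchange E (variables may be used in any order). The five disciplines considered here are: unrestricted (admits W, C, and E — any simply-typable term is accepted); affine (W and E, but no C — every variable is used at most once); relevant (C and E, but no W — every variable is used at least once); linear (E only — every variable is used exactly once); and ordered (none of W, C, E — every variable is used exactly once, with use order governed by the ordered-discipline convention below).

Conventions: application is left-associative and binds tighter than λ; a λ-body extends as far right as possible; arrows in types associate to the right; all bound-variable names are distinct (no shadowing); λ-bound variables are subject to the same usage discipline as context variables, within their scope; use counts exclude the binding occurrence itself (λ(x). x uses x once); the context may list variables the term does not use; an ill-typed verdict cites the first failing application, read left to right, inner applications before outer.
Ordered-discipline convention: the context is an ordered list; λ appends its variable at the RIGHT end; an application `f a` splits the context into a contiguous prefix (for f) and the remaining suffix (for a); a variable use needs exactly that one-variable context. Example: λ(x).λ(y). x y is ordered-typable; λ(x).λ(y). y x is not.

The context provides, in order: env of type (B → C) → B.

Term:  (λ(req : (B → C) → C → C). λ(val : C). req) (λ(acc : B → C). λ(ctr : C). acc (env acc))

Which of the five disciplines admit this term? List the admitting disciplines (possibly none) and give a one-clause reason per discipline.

admitting disciplines: unrestricted
counts: env: 1; req (bound): 1; val (bound): 0; acc (bound): 2; ctr (bound): 0
uses in reading order: req, acc, env, acc
typing: well-typed at C → (B → C) → C → C
ordered: ✗ — repeated use of acc ×2; val, ctr left unused
linear: ✗ — repeated use of acc ×2; val, ctr left unused
affine: ✗ — repeated use of acc ×2
relevant: ✗ — val, ctr left unused
unrestricted: ✓ — type-checks (C → (B → C) → C → C) and nothing is barred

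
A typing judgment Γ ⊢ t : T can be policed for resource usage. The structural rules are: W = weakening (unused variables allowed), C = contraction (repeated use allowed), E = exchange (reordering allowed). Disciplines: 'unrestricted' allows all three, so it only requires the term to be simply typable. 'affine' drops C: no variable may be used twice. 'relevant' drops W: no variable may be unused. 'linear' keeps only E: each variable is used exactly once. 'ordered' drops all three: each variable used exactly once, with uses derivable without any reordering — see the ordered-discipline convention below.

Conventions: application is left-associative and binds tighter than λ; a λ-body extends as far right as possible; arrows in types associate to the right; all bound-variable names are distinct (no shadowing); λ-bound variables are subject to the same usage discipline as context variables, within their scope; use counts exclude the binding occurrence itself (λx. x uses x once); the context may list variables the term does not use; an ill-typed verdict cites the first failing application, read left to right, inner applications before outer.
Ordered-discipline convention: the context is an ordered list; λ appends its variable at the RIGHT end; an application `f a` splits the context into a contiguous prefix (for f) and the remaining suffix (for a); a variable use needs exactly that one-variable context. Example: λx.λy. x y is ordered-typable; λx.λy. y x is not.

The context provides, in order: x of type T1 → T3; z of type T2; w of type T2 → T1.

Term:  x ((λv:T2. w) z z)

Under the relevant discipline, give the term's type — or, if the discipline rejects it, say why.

not well-typed under relevant — needs weakening: v unused
variable uses: x=1; z=2; w=1; v (bound)=0
order of uses: x, w, z, z
typing: well-typed at T3
all disciplines: ordered ✗ · linear ✗ · affine ✗ · relevant ✗ · unrestricted ✓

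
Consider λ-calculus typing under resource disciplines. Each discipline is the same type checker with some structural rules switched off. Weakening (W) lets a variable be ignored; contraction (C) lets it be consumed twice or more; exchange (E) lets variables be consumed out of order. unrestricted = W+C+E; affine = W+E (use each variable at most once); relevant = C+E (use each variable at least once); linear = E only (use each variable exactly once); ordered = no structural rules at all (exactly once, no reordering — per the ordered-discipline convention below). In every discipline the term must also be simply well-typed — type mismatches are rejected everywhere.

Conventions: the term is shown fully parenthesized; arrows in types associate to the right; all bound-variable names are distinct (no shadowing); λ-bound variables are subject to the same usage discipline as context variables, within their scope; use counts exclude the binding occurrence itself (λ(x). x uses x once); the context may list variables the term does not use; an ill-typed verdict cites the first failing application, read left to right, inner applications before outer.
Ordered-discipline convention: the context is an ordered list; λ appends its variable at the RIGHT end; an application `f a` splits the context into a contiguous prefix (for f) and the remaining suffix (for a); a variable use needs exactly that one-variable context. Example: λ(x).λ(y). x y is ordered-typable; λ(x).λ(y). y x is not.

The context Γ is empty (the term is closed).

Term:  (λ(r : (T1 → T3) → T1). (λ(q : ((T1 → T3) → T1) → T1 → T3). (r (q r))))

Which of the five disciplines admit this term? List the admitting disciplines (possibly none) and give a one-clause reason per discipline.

accepted by: relevant, unrestricted
variable uses: r (bound): 2×, q (bound): 1×
use order (left to right): r, q, r
typing: well-typed at ((T1 → T3) → T1) → (((T1 → T3) → T1) → T1 → T3) → T1
ordered ✗ (needs contraction — r ×2)
linear ✗ (needs contraction — r ×2)
affine ✗ (needs contraction — r ×2)
relevant ✓ (at least one use each (r, q))
unrestricted ✓ (typability at ((T1 → T3) → T1) → (((T1 → T3) → T1) → T1 → T3) → T1 is all that's needed)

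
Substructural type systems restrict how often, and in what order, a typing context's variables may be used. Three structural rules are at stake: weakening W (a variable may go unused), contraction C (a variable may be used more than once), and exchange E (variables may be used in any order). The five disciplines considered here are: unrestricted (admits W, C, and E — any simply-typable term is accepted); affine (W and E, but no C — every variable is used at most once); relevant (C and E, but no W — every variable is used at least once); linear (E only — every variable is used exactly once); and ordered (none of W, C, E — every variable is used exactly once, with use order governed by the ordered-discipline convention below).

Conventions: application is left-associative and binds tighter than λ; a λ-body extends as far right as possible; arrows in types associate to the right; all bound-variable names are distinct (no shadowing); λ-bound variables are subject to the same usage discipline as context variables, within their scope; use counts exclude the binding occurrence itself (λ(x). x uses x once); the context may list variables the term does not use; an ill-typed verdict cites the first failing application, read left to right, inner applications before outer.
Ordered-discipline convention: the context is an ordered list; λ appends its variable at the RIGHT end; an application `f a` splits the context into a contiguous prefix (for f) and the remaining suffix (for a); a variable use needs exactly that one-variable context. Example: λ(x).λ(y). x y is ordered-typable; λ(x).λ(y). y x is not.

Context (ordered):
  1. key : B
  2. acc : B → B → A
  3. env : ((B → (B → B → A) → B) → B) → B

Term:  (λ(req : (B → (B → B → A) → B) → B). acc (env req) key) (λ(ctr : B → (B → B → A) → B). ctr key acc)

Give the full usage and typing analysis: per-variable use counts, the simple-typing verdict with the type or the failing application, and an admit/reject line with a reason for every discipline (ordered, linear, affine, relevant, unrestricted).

counts: key ×2; acc ×2; env ×1; req [bound] ×1; ctr [bound] ×1
order of uses: acc, env, req, key, ctr, key, acc
typing: ✓ — A
ordered: ✗ — repeated use of key ×2, acc ×2
linear: ✗ — repeated use of key ×2, acc ×2
affine: ✗ — repeated use of key ×2, acc ×2
relevant: ✓ — none of key, acc, env, req, ctr goes unused
unrestricted: ✓ — simply typable at A; W, C, E all held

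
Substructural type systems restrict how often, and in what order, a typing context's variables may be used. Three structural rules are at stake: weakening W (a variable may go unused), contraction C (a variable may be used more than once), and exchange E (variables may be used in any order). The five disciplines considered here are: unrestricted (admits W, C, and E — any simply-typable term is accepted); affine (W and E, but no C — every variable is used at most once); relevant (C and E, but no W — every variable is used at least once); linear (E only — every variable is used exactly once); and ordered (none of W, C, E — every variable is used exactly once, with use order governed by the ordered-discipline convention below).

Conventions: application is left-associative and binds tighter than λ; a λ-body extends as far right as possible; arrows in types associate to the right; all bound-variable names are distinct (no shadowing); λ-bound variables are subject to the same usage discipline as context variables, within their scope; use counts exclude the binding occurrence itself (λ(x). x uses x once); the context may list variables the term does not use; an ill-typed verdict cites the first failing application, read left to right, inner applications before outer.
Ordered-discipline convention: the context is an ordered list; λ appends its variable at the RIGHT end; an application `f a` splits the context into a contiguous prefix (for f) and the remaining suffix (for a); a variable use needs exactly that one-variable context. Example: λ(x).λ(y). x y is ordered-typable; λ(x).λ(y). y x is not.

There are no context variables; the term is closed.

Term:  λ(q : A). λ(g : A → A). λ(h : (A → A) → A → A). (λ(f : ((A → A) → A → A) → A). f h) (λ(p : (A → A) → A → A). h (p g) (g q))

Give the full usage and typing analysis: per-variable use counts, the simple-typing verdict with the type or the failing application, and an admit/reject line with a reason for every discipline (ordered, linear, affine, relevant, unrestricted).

use counts: q [bound] ×1; g [bound] ×2; h [bound] ×2; f [bound] ×1; p [bound] ×1
use order (left to right): f, h, h, p, g, g, q
typing: the term checks, with type A → (A → A) → ((A → A) → A → A) → A
ordered: ✗, repeated use of g ×2, h ×2
linear: ✗, repeated use of g ×2, h ×2
affine: ✗, repeated use of g ×2, h ×2
relevant: ✓, q, g, h, f, p: all used, weakening unneeded
unrestricted: ✓, well-typed at A → (A → A) → ((A → A) → A → A) → A; no restrictions here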